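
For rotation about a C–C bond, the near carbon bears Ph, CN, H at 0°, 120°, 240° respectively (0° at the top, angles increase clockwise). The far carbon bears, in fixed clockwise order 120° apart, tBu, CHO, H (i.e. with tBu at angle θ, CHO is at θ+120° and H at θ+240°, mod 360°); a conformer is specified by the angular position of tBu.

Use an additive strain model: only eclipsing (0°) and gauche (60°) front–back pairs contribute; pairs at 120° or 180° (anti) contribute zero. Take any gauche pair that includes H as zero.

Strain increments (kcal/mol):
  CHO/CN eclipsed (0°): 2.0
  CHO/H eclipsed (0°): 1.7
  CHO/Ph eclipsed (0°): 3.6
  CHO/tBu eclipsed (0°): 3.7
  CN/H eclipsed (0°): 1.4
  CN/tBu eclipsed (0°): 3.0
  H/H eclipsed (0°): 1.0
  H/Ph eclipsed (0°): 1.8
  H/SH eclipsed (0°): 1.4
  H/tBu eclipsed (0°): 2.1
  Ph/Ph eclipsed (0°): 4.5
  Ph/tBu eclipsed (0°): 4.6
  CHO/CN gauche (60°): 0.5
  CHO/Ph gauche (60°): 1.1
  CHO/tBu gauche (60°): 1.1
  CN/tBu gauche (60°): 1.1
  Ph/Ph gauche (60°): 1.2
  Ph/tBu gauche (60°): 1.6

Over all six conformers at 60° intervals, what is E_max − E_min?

5.4 kcal/mol

tBu at 0° is eclipsed. Ph at 0° is eclipsed with tBu at 0° (4.6); CN at 120° is eclipsed with CHO at 120° (2.0); H at 240° is eclipsed with H at 240° (1.0). Total 7.6 kcal/mol.
tBu at 60° is staggered. Ph at 0° is gauche with tBu at 60° (1.6); CN at 120° is gauche with tBu at 60° (1.1); CN at 120° is gauche with CHO at 180° (0.5). Total 3.2 kcal/mol.
tBu at 120° is eclipsed. Ph at 0° is eclipsed with H at 0° (1.8); CN at 120° is eclipsed with tBu at 120° (3.0); H at 240° is eclipsed with CHO at 240° (1.7). Total 6.5 kcal/mol.
tBu at 180° is staggered. Ph at 0° is gauche with CHO at 300° (1.1); CN at 120° is gauche with tBu at 180° (1.1). Total 2.2 kcal/mol.
tBu at 240° is eclipsed. Ph at 0° is eclipsed with CHO at 0° (3.6); CN at 120° is eclipsed with H at 120° (1.4); H at 240° is eclipsed with tBu at 240° (2.1). Total 7.1 kcal/mol.
tBu at 300° is staggered. Ph at 0° is gauche with tBu at 300° (1.6); Ph at 0° is gauche with CHO at 60° (1.1); CN at 120° is gauche with CHO at 60° (0.5). Total 3.2 kcal/mol.
Max at 0° (7.6 kcal/mol), min at 180° (2.2 kcal/mol); barrier = 5.4 kcal/mol.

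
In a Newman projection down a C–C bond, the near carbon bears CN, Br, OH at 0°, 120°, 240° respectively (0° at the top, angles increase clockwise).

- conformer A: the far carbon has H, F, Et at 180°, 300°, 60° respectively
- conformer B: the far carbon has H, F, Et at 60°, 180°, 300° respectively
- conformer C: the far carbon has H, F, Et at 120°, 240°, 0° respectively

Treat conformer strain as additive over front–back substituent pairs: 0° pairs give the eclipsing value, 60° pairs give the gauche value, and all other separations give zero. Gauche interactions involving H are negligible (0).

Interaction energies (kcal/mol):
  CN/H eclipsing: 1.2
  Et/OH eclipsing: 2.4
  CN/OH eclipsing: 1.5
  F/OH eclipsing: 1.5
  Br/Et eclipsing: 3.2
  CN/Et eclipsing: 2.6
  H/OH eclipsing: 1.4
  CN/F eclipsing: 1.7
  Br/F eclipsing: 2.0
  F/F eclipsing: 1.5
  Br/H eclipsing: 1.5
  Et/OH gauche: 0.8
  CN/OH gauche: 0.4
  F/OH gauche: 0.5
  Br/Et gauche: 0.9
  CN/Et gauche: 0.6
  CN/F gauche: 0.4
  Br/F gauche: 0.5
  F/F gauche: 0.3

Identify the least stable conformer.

A (staggered): CN(0°)/F(300°) gauche 0.4; CN(0°)/Et(60°) gauche 0.6; Br(120°)/Et(60°) gauche 0.9; OH(240°)/F(300°) gauche 0.5 → 2.4 kcal/mol.
B (staggered): CN(0°)/Et(300°) gauche 0.6; Br(120°)/F(180°) gauche 0.5; OH(240°)/F(180°) gauche 0.5; OH(240°)/Et(300°) gauche 0.8 → 2.4 kcal/mol.
C (eclipsed): CN(0°)/Et(0°) eclipsed 2.6; Br(120°)/H(120°) eclipsed 1.5; OH(240°)/F(240°) eclipsed 1.5 → 5.6 kcal/mol.
C has the highest total (5.6 kcal/mol).

C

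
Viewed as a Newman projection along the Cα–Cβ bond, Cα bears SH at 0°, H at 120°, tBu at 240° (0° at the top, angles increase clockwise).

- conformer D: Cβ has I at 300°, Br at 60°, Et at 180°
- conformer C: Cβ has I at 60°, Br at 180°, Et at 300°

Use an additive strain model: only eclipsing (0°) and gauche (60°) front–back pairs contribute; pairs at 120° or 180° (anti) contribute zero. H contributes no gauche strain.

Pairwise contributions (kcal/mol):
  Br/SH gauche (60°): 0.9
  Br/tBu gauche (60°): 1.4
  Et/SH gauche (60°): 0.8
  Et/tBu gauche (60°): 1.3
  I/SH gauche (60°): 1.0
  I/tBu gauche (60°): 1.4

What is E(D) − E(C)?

+0.1 kcal/mol

D is staggered. SH at 0° is gauche with I at 300° (1.0); SH at 0° is gauche with Br at 60° (0.9); tBu at 240° is gauche with I at 300° (1.4); tBu at 240° is gauche with Et at 180° (1.3). Total 4.6 kcal/mol.
C is staggered. SH at 0° is gauche with I at 60° (1.0); SH at 0° is gauche with Et at 300° (0.8); tBu at 240° is gauche with Br at 180° (1.4); tBu at 240° is gauche with Et at 300° (1.3). Total 4.5 kcal/mol.
E(D) − E(C) = 4.6 − 4.5 = +0.1 kcal/mol.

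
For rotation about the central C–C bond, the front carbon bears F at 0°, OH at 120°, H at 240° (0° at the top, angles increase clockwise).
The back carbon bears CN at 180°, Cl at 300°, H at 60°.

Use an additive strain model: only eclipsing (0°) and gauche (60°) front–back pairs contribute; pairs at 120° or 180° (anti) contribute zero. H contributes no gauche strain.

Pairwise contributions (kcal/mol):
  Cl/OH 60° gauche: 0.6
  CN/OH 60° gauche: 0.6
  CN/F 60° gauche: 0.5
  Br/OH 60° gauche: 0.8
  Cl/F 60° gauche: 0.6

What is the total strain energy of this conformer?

1.2 kcal/mol

This conformer (staggered): F–Cl gauche, OH–CN gauche; 0.6 + 0.6 = 1.2 kcal/mol.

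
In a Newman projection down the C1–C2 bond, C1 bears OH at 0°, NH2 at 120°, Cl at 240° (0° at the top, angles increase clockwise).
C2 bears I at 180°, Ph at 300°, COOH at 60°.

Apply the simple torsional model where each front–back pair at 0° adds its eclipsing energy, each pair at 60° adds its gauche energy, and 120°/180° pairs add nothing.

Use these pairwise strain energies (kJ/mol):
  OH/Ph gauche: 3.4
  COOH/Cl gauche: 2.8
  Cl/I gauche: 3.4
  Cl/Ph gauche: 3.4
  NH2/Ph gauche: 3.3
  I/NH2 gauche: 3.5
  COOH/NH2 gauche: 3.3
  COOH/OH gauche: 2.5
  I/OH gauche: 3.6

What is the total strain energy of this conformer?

This conformer (staggered): OH–Ph gauche, OH–COOH gauche, NH2–I gauche, NH2–COOH gauche, Cl–I gauche, Cl–Ph gauche; 3.4 + 2.5 + 3.5 + 3.3 + 3.4 + 3.4 = 19.5 kJ/mol.

19.5 kJ/mol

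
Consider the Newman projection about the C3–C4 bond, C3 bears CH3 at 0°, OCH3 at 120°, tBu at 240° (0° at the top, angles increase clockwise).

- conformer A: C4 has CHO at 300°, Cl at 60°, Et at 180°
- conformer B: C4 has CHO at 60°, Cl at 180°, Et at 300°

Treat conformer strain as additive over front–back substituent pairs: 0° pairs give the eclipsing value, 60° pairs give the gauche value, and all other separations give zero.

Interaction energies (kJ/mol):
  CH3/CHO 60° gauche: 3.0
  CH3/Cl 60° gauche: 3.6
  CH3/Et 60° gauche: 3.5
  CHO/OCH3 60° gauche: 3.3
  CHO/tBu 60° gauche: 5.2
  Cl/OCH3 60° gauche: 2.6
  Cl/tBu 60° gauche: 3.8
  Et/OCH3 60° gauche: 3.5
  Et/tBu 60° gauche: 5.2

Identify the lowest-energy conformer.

A is staggered. CH3 at 0° is gauche with CHO at 300° (3.0); CH3 at 0° is gauche with Cl at 60° (3.6); OCH3 at 120° is gauche with Cl at 60° (2.6); OCH3 at 120° is gauche with Et at 180° (3.5); tBu at 240° is gauche with CHO at 300° (5.2); tBu at 240° is gauche with Et at 180° (5.2). Total 23.1 kJ/mol.
B is staggered. CH3 at 0° is gauche with CHO at 60° (3.0); CH3 at 0° is gauche with Et at 300° (3.5); OCH3 at 120° is gauche with CHO at 60° (3.3); OCH3 at 120° is gauche with Cl at 180° (2.6); tBu at 240° is gauche with Cl at 180° (3.8); tBu at 240° is gauche with Et at 300° (5.2). Total 21.4 kJ/mol.
B has the lowest total (21.4 kJ/mol).

B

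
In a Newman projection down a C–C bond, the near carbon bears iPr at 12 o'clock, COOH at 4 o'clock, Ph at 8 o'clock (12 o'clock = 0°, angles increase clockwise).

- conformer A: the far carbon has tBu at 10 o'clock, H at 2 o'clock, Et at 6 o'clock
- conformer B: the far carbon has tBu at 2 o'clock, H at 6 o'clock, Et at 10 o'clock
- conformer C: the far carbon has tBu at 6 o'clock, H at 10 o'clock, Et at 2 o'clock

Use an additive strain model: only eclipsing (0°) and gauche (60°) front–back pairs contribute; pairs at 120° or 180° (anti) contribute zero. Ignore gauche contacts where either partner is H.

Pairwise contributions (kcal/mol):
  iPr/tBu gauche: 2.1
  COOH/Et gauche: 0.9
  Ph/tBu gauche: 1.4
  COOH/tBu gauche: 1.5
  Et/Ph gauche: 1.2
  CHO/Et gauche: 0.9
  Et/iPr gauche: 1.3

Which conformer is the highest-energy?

A is staggered. iPr at 0° is gauche with tBu at 300° (2.1); COOH at 120° is gauche with Et at 180° (0.9); Ph at 240° is gauche with tBu at 300° (1.4); Ph at 240° is gauche with Et at 180° (1.2). Total 5.6 kcal/mol.
B is staggered. iPr at 0° is gauche with tBu at 60° (2.1); iPr at 0° is gauche with Et at 300° (1.3); COOH at 120° is gauche with tBu at 60° (1.5); Ph at 240° is gauche with Et at 300° (1.2). Total 6.1 kcal/mol.
C is staggered. iPr at 0° is gauche with Et at 60° (1.3); COOH at 120° is gauche with tBu at 180° (1.5); COOH at 120° is gauche with Et at 60° (0.9); Ph at 240° is gauche with tBu at 180° (1.4). Total 5.1 kcal/mol.
B has the highest total (6.1 kcal/mol).

B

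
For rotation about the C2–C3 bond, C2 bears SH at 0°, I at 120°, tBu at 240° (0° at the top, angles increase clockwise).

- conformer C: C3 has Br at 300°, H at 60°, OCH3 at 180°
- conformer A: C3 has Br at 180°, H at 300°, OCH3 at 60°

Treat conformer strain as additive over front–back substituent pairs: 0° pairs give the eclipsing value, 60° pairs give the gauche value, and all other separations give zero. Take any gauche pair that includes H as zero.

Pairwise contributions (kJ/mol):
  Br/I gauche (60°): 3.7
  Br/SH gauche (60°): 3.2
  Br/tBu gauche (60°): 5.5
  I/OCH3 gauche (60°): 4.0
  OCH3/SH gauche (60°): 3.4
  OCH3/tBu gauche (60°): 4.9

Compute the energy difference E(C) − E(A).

C (staggered): SH–Br gauche, I–OCH3 gauche, tBu–Br gauche, tBu–OCH3 gauche; 3.2 + 4.0 + 5.5 + 4.9 = 17.6 kJ/mol.
A (staggered): SH–OCH3 gauche, I–Br gauche, I–OCH3 gauche, tBu–Br gauche; 3.4 + 3.7 + 4.0 + 5.5 = 16.6 kJ/mol.
E(C) − E(A) = 17.6 − 16.6 = +1.0 kJ/mol.

+1.0 kJ/mol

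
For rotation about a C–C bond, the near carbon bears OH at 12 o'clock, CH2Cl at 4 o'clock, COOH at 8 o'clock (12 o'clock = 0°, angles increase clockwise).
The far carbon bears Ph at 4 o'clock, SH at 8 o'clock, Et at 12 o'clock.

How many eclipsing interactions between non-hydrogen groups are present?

3

Non-H eclipsing pairs: OH(0°)/Et(0°); CH2Cl(120°)/Ph(120°); COOH(240°)/SH(240°) — 3 interactions.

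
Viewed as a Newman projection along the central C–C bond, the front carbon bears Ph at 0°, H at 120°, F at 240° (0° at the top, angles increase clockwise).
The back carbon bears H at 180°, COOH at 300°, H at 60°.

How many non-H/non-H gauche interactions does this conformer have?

Non-H gauche pairs: Ph(0°)/COOH(300°); F(240°)/COOH(300°) — 2 interactions.

2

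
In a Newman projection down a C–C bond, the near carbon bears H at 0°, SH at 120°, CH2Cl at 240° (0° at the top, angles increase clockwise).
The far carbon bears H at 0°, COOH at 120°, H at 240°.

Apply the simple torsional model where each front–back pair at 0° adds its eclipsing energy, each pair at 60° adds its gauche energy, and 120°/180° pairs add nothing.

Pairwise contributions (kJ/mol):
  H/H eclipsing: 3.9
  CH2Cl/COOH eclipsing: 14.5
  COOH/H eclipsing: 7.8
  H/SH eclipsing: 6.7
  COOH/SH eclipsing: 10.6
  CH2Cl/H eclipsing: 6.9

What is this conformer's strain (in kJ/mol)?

21.4 kJ/mol

This conformer (eclipsed): H(0°)/H(0°) eclipsed 3.9; SH(120°)/COOH(120°) eclipsed 10.6; CH2Cl(240°)/H(240°) eclipsed 6.9 → 21.4 kJ/mol.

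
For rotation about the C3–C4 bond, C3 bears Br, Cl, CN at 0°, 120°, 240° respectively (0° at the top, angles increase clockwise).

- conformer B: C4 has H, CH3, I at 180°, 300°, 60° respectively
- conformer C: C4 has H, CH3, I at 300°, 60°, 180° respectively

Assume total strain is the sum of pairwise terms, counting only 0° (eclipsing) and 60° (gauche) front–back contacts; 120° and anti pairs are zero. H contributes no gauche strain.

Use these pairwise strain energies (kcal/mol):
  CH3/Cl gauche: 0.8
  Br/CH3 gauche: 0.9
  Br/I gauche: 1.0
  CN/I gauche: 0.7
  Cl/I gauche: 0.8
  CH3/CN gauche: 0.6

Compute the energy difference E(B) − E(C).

B (staggered): Br–CH3 gauche, Br–I gauche, Cl–I gauche, CN–CH3 gauche; 0.9 + 1.0 + 0.8 + 0.6 = 3.3 kcal/mol.
C (staggered): Br–CH3 gauche, Cl–CH3 gauche, Cl–I gauche, CN–I gauche; 0.9 + 0.8 + 0.8 + 0.7 = 3.2 kcal/mol.
E(B) − E(C) = 3.3 − 3.2 = +0.1 kcal/mol.

+0.1 kcal/mol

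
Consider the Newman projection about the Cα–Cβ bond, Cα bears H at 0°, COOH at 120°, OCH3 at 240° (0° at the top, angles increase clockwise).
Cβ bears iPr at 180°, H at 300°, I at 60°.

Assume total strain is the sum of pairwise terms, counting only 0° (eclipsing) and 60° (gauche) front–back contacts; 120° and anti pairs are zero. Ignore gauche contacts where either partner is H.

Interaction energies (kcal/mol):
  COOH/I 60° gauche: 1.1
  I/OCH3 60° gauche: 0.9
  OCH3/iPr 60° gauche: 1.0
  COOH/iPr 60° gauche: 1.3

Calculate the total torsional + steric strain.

3.4 kcal/mol

This conformer (staggered): COOH–iPr gauche, COOH–I gauche, OCH3–iPr gauche; 1.3 + 1.1 + 1.0 = 3.4 kcal/mol.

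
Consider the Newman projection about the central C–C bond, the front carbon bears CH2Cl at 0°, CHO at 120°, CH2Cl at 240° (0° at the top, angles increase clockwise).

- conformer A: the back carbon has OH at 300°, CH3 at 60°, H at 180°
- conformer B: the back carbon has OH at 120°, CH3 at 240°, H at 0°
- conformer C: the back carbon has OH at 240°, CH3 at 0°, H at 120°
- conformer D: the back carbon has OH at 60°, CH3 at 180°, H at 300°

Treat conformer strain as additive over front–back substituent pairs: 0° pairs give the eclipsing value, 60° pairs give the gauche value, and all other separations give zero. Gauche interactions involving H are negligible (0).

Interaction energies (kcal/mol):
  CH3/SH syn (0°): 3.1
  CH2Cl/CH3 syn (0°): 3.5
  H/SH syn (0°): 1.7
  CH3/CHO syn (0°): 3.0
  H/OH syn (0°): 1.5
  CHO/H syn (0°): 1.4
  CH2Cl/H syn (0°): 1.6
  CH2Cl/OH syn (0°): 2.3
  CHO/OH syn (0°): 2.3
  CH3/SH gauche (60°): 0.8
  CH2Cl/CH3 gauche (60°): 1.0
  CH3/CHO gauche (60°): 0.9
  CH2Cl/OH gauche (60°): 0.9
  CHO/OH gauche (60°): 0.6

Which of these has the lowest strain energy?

A (staggered): CH2Cl–OH gauche, CH2Cl–CH3 gauche, CHO–CH3 gauche, CH2Cl–OH gauche; 0.9 + 1.0 + 0.9 + 0.9 = 3.7 kcal/mol.
B (eclipsed): CH2Cl–H eclipsed, CHO–OH eclipsed, CH2Cl–CH3 eclipsed; 1.6 + 2.3 + 3.5 = 7.4 kcal/mol.
C (eclipsed): CH2Cl–CH3 eclipsed, CHO–H eclipsed, CH2Cl–OH eclipsed; 3.5 + 1.4 + 2.3 = 7.2 kcal/mol.
D (staggered): CH2Cl–OH gauche, CHO–OH gauche, CHO–CH3 gauche, CH2Cl–CH3 gauche; 0.9 + 0.6 + 0.9 + 1.0 = 3.4 kcal/mol.
D has the lowest total (3.4 kcal/mol).

D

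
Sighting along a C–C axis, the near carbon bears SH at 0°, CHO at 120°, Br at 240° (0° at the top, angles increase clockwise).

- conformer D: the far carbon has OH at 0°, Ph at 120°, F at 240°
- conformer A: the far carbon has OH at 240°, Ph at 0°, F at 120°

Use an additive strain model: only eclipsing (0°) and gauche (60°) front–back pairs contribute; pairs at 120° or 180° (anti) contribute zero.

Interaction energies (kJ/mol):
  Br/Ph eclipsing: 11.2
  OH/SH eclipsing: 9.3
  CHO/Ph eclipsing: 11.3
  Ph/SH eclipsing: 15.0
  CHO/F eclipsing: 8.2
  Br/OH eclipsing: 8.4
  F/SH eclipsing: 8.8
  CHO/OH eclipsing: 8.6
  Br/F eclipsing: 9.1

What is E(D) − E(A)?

D is eclipsed. SH at 0° is eclipsed with OH at 0° (9.3); CHO at 120° is eclipsed with Ph at 120° (11.3); Br at 240° is eclipsed with F at 240° (9.1). Total 29.7 kJ/mol.
A is eclipsed. SH at 0° is eclipsed with Ph at 0° (15.0); CHO at 120° is eclipsed with F at 120° (8.2); Br at 240° is eclipsed with OH at 240° (8.4). Total 31.6 kJ/mol.
E(D) − E(A) = 29.7 − 31.6 = -1.9 kJ/mol.

-1.9 kJ/mol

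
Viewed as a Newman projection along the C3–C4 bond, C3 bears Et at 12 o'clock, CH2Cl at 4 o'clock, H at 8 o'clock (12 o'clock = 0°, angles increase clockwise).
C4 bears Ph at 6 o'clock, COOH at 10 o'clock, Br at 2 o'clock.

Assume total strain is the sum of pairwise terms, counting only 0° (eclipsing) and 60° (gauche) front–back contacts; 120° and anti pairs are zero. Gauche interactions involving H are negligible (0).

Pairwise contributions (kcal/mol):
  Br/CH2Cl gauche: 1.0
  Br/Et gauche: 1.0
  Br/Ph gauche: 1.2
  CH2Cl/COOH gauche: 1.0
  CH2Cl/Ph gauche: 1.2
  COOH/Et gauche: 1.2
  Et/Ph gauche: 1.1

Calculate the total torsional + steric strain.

4.4 kcal/mol

This conformer (staggered): Et(0°)/COOH(300°) gauche 1.2; Et(0°)/Br(60°) gauche 1.0; CH2Cl(120°)/Ph(180°) gauche 1.2; CH2Cl(120°)/Br(60°) gauche 1.0 → 4.4 kcal/mol.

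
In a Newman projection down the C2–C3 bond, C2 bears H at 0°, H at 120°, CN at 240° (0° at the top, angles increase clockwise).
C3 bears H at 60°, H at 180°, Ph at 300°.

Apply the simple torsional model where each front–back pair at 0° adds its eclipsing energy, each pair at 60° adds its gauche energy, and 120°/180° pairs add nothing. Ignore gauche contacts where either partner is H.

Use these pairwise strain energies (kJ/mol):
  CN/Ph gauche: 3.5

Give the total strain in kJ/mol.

This conformer (staggered): CN(240°)/Ph(300°) gauche 3.5 → 3.5 kJ/mol.

3.5 kJ/mol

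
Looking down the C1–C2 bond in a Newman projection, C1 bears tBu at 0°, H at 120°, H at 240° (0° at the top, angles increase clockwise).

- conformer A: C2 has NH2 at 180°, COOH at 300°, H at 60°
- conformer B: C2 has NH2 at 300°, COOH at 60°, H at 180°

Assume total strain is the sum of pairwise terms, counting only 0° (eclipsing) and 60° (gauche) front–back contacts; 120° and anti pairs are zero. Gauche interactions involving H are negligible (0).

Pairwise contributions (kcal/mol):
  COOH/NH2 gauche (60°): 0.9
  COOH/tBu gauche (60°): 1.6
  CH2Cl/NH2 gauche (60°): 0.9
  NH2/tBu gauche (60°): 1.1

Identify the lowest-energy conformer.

A (staggered): tBu(0°)/COOH(300°) gauche 1.6 → 1.6 kcal/mol.
B (staggered): tBu(0°)/NH2(300°) gauche 1.1; tBu(0°)/COOH(60°) gauche 1.6 → 2.7 kcal/mol.
A has the lowest total (1.6 kcal/mol).

A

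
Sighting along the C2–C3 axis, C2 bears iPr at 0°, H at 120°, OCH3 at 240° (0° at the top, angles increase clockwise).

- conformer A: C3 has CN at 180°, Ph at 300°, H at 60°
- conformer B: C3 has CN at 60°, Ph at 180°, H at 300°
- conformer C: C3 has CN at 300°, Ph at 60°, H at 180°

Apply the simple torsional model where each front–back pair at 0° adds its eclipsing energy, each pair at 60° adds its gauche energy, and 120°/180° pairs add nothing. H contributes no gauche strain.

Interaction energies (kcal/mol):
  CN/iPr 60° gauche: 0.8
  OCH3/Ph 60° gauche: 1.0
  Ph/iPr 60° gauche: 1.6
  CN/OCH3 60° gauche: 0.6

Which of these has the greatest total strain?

A

A (staggered): iPr–Ph gauche, OCH3–CN gauche, OCH3–Ph gauche; 1.6 + 0.6 + 1.0 = 3.2 kcal/mol.
B (staggered): iPr–CN gauche, OCH3–Ph gauche; 0.8 + 1.0 = 1.8 kcal/mol.
C (staggered): iPr–CN gauche, iPr–Ph gauche, OCH3–CN gauche; 0.8 + 1.6 + 0.6 = 3.0 kcal/mol.
A has the highest total (3.2 kcal/mol).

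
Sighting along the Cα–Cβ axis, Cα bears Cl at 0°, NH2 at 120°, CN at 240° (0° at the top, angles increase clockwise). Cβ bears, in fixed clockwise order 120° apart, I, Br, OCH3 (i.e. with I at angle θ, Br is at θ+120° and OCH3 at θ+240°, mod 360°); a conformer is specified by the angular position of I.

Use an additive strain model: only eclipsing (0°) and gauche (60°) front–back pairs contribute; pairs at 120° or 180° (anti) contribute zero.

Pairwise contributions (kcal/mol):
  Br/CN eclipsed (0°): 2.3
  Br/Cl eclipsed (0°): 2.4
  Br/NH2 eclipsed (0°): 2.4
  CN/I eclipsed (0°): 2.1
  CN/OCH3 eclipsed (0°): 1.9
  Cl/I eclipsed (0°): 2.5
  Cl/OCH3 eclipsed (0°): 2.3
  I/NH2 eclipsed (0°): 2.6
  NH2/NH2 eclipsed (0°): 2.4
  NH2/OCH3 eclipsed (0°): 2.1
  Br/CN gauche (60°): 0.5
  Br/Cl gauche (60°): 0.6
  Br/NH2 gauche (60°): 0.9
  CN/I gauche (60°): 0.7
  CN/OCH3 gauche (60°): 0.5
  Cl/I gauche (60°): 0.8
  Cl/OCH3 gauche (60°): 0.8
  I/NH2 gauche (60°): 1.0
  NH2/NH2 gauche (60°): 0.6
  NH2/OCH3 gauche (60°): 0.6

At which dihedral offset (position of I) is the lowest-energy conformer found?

I at 0° (eclipsed): Cl(0°)/I(0°) eclipsed 2.5; NH2(120°)/Br(120°) eclipsed 2.4; CN(240°)/OCH3(240°) eclipsed 1.9 → 6.8 kcal/mol.
I at 60° (staggered): Cl(0°)/I(60°) gauche 0.8; Cl(0°)/OCH3(300°) gauche 0.8; NH2(120°)/I(60°) gauche 1.0; NH2(120°)/Br(180°) gauche 0.9; CN(240°)/Br(180°) gauche 0.5; CN(240°)/OCH3(300°) gauche 0.5 → 4.5 kcal/mol.
I at 120° (eclipsed): Cl(0°)/OCH3(0°) eclipsed 2.3; NH2(120°)/I(120°) eclipsed 2.6; CN(240°)/Br(240°) eclipsed 2.3 → 7.2 kcal/mol.
I at 180° (staggered): Cl(0°)/Br(300°) gauche 0.6; Cl(0°)/OCH3(60°) gauche 0.8; NH2(120°)/I(180°) gauche 1.0; NH2(120°)/OCH3(60°) gauche 0.6; CN(240°)/I(180°) gauche 0.7; CN(240°)/Br(300°) gauche 0.5 → 4.2 kcal/mol.
I at 240° (eclipsed): Cl(0°)/Br(0°) eclipsed 2.4; NH2(120°)/OCH3(120°) eclipsed 2.1; CN(240°)/I(240°) eclipsed 2.1 → 6.6 kcal/mol.
I at 300° (staggered): Cl(0°)/I(300°) gauche 0.8; Cl(0°)/Br(60°) gauche 0.6; NH2(120°)/Br(60°) gauche 0.9; NH2(120°)/OCH3(180°) gauche 0.6; CN(240°)/I(300°) gauche 0.7; CN(240°)/OCH3(180°) gauche 0.5 → 4.1 kcal/mol.
The minimum (4.1 kcal/mol) occurs with I at 300°.

300°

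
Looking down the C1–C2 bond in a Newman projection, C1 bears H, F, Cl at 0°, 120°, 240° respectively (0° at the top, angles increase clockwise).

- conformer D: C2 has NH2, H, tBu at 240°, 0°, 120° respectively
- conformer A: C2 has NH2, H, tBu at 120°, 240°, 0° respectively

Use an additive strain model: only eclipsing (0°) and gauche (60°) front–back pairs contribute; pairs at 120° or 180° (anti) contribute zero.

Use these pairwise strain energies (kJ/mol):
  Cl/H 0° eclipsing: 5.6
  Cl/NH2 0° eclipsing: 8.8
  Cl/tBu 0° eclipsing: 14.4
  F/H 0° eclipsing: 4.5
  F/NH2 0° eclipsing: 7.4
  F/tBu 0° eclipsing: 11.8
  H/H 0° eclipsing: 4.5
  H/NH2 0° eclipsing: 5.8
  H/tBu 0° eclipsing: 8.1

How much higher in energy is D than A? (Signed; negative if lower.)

+4.0 kJ/mol

D (eclipsed): H(0°)/H(0°) eclipsed 4.5; F(120°)/tBu(120°) eclipsed 11.8; Cl(240°)/NH2(240°) eclipsed 8.8 → 25.1 kJ/mol.
A (eclipsed): H(0°)/tBu(0°) eclipsed 8.1; F(120°)/NH2(120°) eclipsed 7.4; Cl(240°)/H(240°) eclipsed 5.6 → 21.1 kJ/mol.
E(D) − E(A) = 25.1 − 21.1 = +4.0 kJ/mol.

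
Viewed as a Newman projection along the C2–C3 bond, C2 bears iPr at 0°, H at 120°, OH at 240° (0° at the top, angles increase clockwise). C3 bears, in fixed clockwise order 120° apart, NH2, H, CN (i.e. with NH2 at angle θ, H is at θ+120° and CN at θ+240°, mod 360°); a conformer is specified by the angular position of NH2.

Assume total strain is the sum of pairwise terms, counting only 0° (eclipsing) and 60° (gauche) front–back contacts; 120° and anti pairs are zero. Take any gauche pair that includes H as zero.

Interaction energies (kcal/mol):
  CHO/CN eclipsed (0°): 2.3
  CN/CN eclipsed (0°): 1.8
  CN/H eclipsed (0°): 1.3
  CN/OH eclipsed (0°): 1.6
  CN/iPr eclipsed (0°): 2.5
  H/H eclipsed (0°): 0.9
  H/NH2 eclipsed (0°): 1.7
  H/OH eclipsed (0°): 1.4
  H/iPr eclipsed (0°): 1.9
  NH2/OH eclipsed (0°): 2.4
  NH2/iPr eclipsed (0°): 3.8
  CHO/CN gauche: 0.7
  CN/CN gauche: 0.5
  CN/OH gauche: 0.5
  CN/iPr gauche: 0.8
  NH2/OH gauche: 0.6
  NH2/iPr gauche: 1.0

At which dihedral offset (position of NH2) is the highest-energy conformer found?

NH2 at 0° (eclipsed): iPr(0°)/NH2(0°) eclipsed 3.8; H(120°)/H(120°) eclipsed 0.9; OH(240°)/CN(240°) eclipsed 1.6 → 6.3 kcal/mol.
NH2 at 60° (staggered): iPr(0°)/NH2(60°) gauche 1.0; iPr(0°)/CN(300°) gauche 0.8; OH(240°)/CN(300°) gauche 0.5 → 2.3 kcal/mol.
NH2 at 120° (eclipsed): iPr(0°)/CN(0°) eclipsed 2.5; H(120°)/NH2(120°) eclipsed 1.7; OH(240°)/H(240°) eclipsed 1.4 → 5.6 kcal/mol.
NH2 at 180° (staggered): iPr(0°)/CN(60°) gauche 0.8; OH(240°)/NH2(180°) gauche 0.6 → 1.4 kcal/mol.
NH2 at 240° (eclipsed): iPr(0°)/H(0°) eclipsed 1.9; H(120°)/CN(120°) eclipsed 1.3; OH(240°)/NH2(240°) eclipsed 2.4 → 5.6 kcal/mol.
NH2 at 300° (staggered): iPr(0°)/NH2(300°) gauche 1.0; OH(240°)/NH2(300°) gauche 0.6; OH(240°)/CN(180°) gauche 0.5 → 2.1 kcal/mol.
The maximum (6.3 kcal/mol) occurs with NH2 at 0°.

0°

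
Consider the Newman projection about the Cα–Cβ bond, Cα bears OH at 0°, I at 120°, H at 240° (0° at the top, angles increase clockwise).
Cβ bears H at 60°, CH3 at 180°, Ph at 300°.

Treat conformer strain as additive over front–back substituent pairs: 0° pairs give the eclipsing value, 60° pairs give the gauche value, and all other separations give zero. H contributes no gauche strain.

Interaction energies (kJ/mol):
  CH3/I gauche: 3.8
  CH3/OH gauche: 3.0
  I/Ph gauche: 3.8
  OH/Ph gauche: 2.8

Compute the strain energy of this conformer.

6.6 kJ/mol

This conformer (staggered): OH–Ph gauche, I–CH3 gauche; 2.8 + 3.8 = 6.6 kJ/mol.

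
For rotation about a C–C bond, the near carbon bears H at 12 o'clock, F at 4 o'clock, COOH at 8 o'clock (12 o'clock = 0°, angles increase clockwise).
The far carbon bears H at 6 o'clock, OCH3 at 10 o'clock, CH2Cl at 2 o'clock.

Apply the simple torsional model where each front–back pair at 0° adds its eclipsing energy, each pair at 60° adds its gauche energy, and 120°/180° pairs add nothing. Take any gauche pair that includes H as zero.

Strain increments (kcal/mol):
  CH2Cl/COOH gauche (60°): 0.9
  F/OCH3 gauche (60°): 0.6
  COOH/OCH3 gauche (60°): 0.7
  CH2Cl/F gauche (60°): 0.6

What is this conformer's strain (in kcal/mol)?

This conformer is staggered. F at 120° is gauche with CH2Cl at 60° (0.6); COOH at 240° is gauche with OCH3 at 300° (0.7). Total 1.3 kcal/mol.

1.3 kcal/mol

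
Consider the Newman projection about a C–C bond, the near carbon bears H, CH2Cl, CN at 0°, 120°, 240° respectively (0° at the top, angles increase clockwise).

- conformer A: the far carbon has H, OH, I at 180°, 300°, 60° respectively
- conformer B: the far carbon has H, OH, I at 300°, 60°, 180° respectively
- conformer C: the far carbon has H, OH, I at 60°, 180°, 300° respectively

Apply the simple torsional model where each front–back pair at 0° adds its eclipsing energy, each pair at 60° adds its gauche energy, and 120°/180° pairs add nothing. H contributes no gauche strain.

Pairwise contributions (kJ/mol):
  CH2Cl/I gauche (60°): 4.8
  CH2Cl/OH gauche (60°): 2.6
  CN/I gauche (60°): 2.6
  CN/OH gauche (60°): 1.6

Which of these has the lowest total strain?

A

A is staggered. CH2Cl at 120° is gauche with I at 60° (4.8); CN at 240° is gauche with OH at 300° (1.6). Total 6.4 kJ/mol.
B is staggered. CH2Cl at 120° is gauche with OH at 60° (2.6); CH2Cl at 120° is gauche with I at 180° (4.8); CN at 240° is gauche with I at 180° (2.6). Total 10.0 kJ/mol.
C is staggered. CH2Cl at 120° is gauche with OH at 180° (2.6); CN at 240° is gauche with OH at 180° (1.6); CN at 240° is gauche with I at 300° (2.6). Total 6.8 kJ/mol.
A has the lowest total (6.4 kJ/mol).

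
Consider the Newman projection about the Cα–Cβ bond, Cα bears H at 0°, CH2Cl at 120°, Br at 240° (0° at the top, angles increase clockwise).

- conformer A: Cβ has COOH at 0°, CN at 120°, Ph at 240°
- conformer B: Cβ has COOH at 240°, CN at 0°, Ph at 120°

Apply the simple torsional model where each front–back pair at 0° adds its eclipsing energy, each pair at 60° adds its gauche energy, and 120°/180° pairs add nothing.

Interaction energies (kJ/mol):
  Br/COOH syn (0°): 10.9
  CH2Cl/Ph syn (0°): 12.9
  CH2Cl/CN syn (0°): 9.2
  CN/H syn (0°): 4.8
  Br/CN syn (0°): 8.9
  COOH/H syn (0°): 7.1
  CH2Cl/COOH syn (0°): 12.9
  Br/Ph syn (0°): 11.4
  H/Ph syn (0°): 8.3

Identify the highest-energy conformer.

B

A is eclipsed. H at 0° is eclipsed with COOH at 0° (7.1); CH2Cl at 120° is eclipsed with CN at 120° (9.2); Br at 240° is eclipsed with Ph at 240° (11.4). Total 27.7 kJ/mol.
B is eclipsed. H at 0° is eclipsed with CN at 0° (4.8); CH2Cl at 120° is eclipsed with Ph at 120° (12.9); Br at 240° is eclipsed with COOH at 240° (10.9). Total 28.6 kJ/mol.
B has the highest total (28.6 kJ/mol).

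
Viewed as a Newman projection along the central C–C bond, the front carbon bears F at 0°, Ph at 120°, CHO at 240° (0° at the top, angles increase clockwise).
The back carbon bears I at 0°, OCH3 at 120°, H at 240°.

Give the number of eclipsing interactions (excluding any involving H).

Non-H eclipsing pairs: F(0°)/I(0°); Ph(120°)/OCH3(120°) — 2 interactions.

2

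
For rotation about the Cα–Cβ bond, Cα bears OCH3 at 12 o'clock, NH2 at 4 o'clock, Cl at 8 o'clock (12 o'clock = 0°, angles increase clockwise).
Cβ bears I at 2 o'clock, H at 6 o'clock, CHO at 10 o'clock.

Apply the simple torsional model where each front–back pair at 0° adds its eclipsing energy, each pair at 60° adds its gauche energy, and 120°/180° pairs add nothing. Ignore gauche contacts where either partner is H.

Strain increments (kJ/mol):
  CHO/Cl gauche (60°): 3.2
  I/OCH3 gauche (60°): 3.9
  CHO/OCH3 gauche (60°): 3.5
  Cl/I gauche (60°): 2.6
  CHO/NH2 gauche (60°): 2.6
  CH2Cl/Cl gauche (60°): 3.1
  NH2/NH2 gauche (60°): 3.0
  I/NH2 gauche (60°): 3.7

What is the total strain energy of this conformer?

This conformer (staggered): OCH3–I gauche, OCH3–CHO gauche, NH2–I gauche, Cl–CHO gauche; 3.9 + 3.5 + 3.7 + 3.2 = 14.3 kJ/mol.

14.3 kJ/mol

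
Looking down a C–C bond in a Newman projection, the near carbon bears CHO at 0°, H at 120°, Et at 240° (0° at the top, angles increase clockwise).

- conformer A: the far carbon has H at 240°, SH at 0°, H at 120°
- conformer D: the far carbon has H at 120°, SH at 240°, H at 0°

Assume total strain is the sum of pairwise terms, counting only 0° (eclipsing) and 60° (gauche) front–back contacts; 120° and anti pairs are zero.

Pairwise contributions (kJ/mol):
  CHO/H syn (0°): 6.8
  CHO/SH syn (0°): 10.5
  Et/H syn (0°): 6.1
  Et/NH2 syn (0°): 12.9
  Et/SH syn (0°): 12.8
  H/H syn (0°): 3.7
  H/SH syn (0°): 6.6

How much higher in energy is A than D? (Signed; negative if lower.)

A is eclipsed. CHO at 0° is eclipsed with SH at 0° (10.5); H at 120° is eclipsed with H at 120° (3.7); Et at 240° is eclipsed with H at 240° (6.1). Total 20.3 kJ/mol.
D is eclipsed. CHO at 0° is eclipsed with H at 0° (6.8); H at 120° is eclipsed with H at 120° (3.7); Et at 240° is eclipsed with SH at 240° (12.8). Total 23.3 kJ/mol.
E(A) − E(D) = 20.3 − 23.3 = -3.0 kJ/mol.

-3.0 kJ/mol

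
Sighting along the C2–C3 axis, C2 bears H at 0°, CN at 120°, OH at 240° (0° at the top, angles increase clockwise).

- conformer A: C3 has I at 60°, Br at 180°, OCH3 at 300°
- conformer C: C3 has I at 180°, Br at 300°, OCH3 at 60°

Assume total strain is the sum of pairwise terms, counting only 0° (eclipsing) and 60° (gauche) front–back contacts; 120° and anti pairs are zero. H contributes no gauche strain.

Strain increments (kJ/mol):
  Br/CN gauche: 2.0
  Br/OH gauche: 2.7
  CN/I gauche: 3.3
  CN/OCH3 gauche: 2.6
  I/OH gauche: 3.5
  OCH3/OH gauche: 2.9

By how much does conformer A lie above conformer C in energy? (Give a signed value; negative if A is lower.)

A (staggered): CN–I gauche, CN–Br gauche, OH–Br gauche, OH–OCH3 gauche; 3.3 + 2.0 + 2.7 + 2.9 = 10.9 kJ/mol.
C (staggered): CN–I gauche, CN–OCH3 gauche, OH–I gauche, OH–Br gauche; 3.3 + 2.6 + 3.5 + 2.7 = 12.1 kJ/mol.
E(A) − E(C) = 10.9 − 12.1 = -1.2 kJ/mol.

-1.2 kJ/mol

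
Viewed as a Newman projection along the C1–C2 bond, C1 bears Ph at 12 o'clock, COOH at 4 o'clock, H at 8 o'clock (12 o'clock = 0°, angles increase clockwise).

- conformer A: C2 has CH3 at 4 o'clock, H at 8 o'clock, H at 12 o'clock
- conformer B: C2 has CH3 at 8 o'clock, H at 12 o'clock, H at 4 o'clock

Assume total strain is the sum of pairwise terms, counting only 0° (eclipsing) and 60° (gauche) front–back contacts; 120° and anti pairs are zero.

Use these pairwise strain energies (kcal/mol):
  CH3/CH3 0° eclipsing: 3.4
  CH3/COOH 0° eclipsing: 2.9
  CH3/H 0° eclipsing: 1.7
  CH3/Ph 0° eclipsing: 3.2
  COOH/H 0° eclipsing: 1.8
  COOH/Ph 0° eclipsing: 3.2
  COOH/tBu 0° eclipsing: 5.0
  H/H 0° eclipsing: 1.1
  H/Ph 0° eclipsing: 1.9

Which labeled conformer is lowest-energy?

B

A (eclipsed): Ph(0°)/H(0°) eclipsed 1.9; COOH(120°)/CH3(120°) eclipsed 2.9; H(240°)/H(240°) eclipsed 1.1 → 5.9 kcal/mol.
B (eclipsed): Ph(0°)/H(0°) eclipsed 1.9; COOH(120°)/H(120°) eclipsed 1.8; H(240°)/CH3(240°) eclipsed 1.7 → 5.4 kcal/mol.
B has the lowest total (5.4 kcal/mol).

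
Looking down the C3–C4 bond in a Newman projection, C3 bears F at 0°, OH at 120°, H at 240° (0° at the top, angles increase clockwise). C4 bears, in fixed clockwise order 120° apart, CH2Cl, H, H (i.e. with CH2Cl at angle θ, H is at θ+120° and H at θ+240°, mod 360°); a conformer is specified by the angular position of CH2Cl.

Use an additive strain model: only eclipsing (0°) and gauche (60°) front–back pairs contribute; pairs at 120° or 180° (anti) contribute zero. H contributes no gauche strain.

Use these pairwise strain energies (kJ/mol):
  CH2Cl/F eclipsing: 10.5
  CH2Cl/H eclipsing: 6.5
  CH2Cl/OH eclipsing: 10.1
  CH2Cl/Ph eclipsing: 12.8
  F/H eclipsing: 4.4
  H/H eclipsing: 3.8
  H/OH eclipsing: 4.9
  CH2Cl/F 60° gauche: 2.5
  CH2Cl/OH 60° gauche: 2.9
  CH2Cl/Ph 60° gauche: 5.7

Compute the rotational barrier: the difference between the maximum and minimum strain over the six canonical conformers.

CH2Cl at 0° (eclipsed): F–CH2Cl eclipsed, OH–H eclipsed, H–H eclipsed; 10.5 + 4.9 + 3.8 = 19.2 kJ/mol.
CH2Cl at 60° (staggered): F–CH2Cl gauche, OH–CH2Cl gauche; 2.5 + 2.9 = 5.4 kJ/mol.
CH2Cl at 120° (eclipsed): F–H eclipsed, OH–CH2Cl eclipsed, H–H eclipsed; 4.4 + 10.1 + 3.8 = 18.3 kJ/mol.
CH2Cl at 180° (staggered): OH–CH2Cl gauche; 2.9 = 2.9 kJ/mol.
CH2Cl at 240° (eclipsed): F–H eclipsed, OH–H eclipsed, H–CH2Cl eclipsed; 4.4 + 4.9 + 6.5 = 15.8 kJ/mol.
CH2Cl at 300° (staggered): F–CH2Cl gauche; 2.5 = 2.5 kJ/mol.
Max at 0° (19.2 kJ/mol), min at 300° (2.5 kJ/mol); barrier = 16.7 kJ/mol.

16.7 kJ/mol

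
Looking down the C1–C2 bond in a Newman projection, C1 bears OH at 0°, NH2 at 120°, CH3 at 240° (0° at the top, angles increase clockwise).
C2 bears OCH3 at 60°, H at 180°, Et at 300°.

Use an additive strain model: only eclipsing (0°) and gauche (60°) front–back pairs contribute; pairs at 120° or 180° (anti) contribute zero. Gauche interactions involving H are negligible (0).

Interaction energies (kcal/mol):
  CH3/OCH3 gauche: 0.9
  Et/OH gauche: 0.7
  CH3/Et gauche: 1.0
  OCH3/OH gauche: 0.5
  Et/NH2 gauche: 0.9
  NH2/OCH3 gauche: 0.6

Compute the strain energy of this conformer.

This conformer (staggered): OH–OCH3 gauche, OH–Et gauche, NH2–OCH3 gauche, CH3–Et gauche; 0.5 + 0.7 + 0.6 + 1.0 = 2.8 kcal/mol.

2.8 kcal/mol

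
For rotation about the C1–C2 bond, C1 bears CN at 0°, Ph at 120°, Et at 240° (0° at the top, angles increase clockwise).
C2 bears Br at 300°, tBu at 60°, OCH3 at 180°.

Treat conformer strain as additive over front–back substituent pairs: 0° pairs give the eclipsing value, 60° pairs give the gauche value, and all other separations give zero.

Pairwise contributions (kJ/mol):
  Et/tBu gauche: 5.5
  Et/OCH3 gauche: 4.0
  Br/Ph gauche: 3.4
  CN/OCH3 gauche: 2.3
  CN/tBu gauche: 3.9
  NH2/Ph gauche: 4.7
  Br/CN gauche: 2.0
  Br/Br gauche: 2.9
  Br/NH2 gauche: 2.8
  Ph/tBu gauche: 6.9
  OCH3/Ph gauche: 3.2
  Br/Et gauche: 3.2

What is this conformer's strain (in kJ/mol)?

23.2 kJ/mol

This conformer (staggered): CN–Br gauche, CN–tBu gauche, Ph–tBu gauche, Ph–OCH3 gauche, Et–Br gauche, Et–OCH3 gauche; 2.0 + 3.9 + 6.9 + 3.2 + 3.2 + 4.0 = 23.2 kJ/mol.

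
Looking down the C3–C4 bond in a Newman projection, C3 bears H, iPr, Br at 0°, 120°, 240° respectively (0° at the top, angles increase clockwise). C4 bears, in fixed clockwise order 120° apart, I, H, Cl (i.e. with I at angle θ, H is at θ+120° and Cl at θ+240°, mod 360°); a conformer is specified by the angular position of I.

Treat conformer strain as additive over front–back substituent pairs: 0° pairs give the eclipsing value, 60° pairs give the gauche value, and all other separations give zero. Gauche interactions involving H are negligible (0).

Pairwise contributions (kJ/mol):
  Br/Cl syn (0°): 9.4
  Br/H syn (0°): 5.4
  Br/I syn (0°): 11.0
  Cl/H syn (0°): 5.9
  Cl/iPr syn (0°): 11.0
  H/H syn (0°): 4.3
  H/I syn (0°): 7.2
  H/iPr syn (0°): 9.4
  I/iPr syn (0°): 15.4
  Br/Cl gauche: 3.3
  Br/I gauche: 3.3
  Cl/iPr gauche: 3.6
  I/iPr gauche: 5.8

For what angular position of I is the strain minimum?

I at 0° (eclipsed): H–I eclipsed, iPr–H eclipsed, Br–Cl eclipsed; 7.2 + 9.4 + 9.4 = 26.0 kJ/mol.
I at 60° (staggered): iPr–I gauche, Br–Cl gauche; 5.8 + 3.3 = 9.1 kJ/mol.
I at 120° (eclipsed): H–Cl eclipsed, iPr–I eclipsed, Br–H eclipsed; 5.9 + 15.4 + 5.4 = 26.7 kJ/mol.
I at 180° (staggered): iPr–I gauche, iPr–Cl gauche, Br–I gauche; 5.8 + 3.6 + 3.3 = 12.7 kJ/mol.
I at 240° (eclipsed): H–H eclipsed, iPr–Cl eclipsed, Br–I eclipsed; 4.3 + 11.0 + 11.0 = 26.3 kJ/mol.
I at 300° (staggered): iPr–Cl gauche, Br–I gauche, Br–Cl gauche; 3.6 + 3.3 + 3.3 = 10.2 kJ/mol.
The minimum (9.1 kJ/mol) occurs with I at 60°.

60°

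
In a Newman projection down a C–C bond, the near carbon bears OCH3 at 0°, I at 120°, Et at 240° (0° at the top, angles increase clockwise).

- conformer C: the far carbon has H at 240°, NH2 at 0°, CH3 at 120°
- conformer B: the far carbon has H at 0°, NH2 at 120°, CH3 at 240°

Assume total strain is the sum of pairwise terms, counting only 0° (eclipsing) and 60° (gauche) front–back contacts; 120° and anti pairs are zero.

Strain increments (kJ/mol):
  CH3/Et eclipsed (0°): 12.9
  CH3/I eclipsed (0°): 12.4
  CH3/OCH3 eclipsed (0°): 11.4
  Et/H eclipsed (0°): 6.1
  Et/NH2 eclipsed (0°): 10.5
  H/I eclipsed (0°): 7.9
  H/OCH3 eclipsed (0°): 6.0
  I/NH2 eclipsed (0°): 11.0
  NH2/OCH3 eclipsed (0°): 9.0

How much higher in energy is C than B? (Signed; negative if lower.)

-2.4 kJ/mol

C is eclipsed. OCH3 at 0° is eclipsed with NH2 at 0° (9.0); I at 120° is eclipsed with CH3 at 120° (12.4); Et at 240° is eclipsed with H at 240° (6.1). Total 27.5 kJ/mol.
B is eclipsed. OCH3 at 0° is eclipsed with H at 0° (6.0); I at 120° is eclipsed with NH2 at 120° (11.0); Et at 240° is eclipsed with CH3 at 240° (12.9). Total 29.9 kJ/mol.
E(C) − E(B) = 27.5 − 29.9 = -2.4 kJ/mol.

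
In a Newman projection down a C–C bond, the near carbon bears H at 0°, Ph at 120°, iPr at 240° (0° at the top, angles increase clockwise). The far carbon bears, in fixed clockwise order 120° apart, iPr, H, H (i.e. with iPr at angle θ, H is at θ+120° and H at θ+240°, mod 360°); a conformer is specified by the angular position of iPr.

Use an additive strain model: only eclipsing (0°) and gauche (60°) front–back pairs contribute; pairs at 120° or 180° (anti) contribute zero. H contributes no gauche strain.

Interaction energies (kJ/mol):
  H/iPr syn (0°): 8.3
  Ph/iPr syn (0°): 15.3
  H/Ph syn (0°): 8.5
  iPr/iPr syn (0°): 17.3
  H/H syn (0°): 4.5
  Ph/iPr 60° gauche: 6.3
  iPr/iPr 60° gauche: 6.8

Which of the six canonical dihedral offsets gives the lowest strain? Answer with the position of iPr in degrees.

60°

iPr at 0° is eclipsed. H at 0° is eclipsed with iPr at 0° (8.3); Ph at 120° is eclipsed with H at 120° (8.5); iPr at 240° is eclipsed with H at 240° (8.3). Total 25.1 kJ/mol.
iPr at 60° is staggered. Ph at 120° is gauche with iPr at 60° (6.3). Total 6.3 kJ/mol.
iPr at 120° is eclipsed. H at 0° is eclipsed with H at 0° (4.5); Ph at 120° is eclipsed with iPr at 120° (15.3); iPr at 240° is eclipsed with H at 240° (8.3). Total 28.1 kJ/mol.
iPr at 180° is staggered. Ph at 120° is gauche with iPr at 180° (6.3); iPr at 240° is gauche with iPr at 180° (6.8). Total 13.1 kJ/mol.
iPr at 240° is eclipsed. H at 0° is eclipsed with H at 0° (4.5); Ph at 120° is eclipsed with H at 120° (8.5); iPr at 240° is eclipsed with iPr at 240° (17.3). Total 30.3 kJ/mol.
iPr at 300° is staggered. iPr at 240° is gauche with iPr at 300° (6.8). Total 6.8 kJ/mol.
The minimum (6.3 kJ/mol) occurs with iPr at 60°.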